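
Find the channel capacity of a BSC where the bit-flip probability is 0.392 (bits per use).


H(p) = -p*log2(p) - (1-p)*log2(1-p) = -0.392*log2(0.392) - 0.608*log2(0.608) = 0.529621 + 0.436457 = 0.9661. C = 1 - H(p) = 1 - 0.9661 = 0.0339

0.0339 bits


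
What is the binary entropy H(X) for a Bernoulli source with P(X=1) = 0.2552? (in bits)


H = -p*log2(p) - (1-p)*log2(1-p). -0.2552*log2(0.2552) = 0.502821; -0.7448*log2(0.7448) = 0.316596. H = 0.502821 + 0.316596 = 0.8194

0.8194 bits


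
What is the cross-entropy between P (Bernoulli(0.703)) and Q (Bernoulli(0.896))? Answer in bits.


H(P,Q) = -p*log2(q) - (1-p)*log2(1-q). -0.703*log2(0.896) = 0.111376; -0.297*log2(0.104) = 0.969807. H(P,Q) = 0.111376 + 0.969807 = 1.0812

1.0812 bits


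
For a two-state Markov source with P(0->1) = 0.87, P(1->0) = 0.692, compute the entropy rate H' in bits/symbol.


Stationary distribution: pi_0 = p10/(p01+p10) = 0.443, pi_1 = 0.557. Entropy rate H' = pi_0*H(p01) + pi_1*H(p10) = 0.443*0.5574 + 0.557*0.8909 = 0.7431

0.7431 bits/symbol


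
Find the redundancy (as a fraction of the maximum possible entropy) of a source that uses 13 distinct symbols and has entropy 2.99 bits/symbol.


H_max = log2(K) = log2(13) = 3.7004 bits/symbol. Redundancy = 1 - H/H_max = 1 - 2.99/3.7004 = 1 - 0.808 = 0.192

0.192


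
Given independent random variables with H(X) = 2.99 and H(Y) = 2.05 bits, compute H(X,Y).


For independent variables, H(X,Y) = H(X) + H(Y) = 2.99 + 2.05 = 5.04

5.04 bits


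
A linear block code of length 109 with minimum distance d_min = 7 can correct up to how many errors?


Correction capability = floor((d-1)/2) = floor((7-1)/2) = 3

3 errors


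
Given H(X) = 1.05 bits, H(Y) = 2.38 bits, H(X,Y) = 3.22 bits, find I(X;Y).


I(X;Y) = H(X) + H(Y) - H(X,Y) = 1.05 + 2.38 - 3.22 = 0.21

0.21 bits


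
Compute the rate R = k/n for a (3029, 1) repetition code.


Rate = k/n = 1/3029

1/3029


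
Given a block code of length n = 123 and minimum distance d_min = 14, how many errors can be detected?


Detection capability = d_min - 1 = 14 - 1 = 13

13 errors


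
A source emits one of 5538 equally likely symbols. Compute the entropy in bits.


H = log2(n) = log2(5538) = 12.4351

12.4351 bits


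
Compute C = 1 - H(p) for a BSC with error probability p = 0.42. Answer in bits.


H(p) = -p*log2(p) - (1-p)*log2(1-p) = -0.42*log2(0.42) - 0.58*log2(0.58) = 0.525646 + 0.455808 = 0.9815. C = 1 - H(p) = 1 - 0.9815 = 0.0185

0.0185 bits


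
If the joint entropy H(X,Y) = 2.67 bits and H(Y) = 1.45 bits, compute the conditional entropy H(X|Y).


H(X|Y) = H(X,Y) - H(Y) = 2.67 - 1.45 = 1.22

1.22 bits


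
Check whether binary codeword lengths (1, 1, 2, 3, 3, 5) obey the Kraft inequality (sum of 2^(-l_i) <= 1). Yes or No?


Kraft sum = sum(2^(-l_i)) = 1.5312, need <= 1. Result: violated (a binary prefix-free code with these lengths cannot exist)

No


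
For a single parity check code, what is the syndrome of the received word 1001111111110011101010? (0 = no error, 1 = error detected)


Syndrome = XOR of all bits = 1 XOR 0 XOR 0 XOR 1 XOR 1 XOR 1 XOR 1 XOR 1 XOR 1 XOR 1 XOR 1 XOR 1 XOR 0 XOR 0 XOR 1 XOR 1 XOR 1 XOR 0 XOR 1 XOR 0 XOR 1 XOR 0 = 1

1


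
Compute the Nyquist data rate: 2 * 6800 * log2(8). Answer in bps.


Rate = 2 * B * log2(M) = 2 * 6800 * 3.0 = 40800.0

40800.0 bps


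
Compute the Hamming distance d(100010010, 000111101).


Count differing positions: ^ . . ^ . ^ ^ ^ ^ = 6 differences

6


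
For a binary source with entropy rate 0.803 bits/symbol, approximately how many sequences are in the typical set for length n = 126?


log2|A_typical| = nH = 126 * 0.803 = 101.178, so |A_typical| ~ 2^101.178 = 2.868e+30

2.868e+30


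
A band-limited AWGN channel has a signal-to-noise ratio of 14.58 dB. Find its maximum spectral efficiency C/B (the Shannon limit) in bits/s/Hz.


SNR_linear = 10^(14.58/10) = 28.7078; C/B = log2(1 + SNR_linear) = log2(1 + 28.7078) = 4.8928

4.8928 bits/s/Hz


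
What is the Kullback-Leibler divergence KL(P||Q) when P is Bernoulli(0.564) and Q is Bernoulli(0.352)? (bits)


KL = p*log2(p/q) + (1-p)*log2((1-p)/(1-q)) = 0.564*log2(0.564/0.352) + 0.436*log2(0.436/0.648) = 0.1343

0.1343 bits


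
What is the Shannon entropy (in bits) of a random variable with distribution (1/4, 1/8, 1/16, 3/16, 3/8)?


H = -sum(p_i * log2(p_i)). Terms: -(1/4)*log2(1/4) = 0.500000; -(1/8)*log2(1/8) = 0.375000; -(1/16)*log2(1/16) = 0.250000; -(3/16)*log2(3/16) = 0.452820; -(3/8)*log2(3/8) = 0.530639. H = 0.500000 + 0.375000 + 0.250000 + 0.452820 + 0.530639 = 2.1085

2.1085 bits


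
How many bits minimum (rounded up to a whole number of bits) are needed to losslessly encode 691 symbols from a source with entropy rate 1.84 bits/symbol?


Minimum bits >= n * H = 691 * 1.84 = 1271.44, rounded up to a whole number of bits = 1272

1272 bits


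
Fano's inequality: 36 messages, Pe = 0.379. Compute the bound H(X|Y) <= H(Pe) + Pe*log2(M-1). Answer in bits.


H(Pe) = -Pe*log2(Pe) - (1-Pe)*log2(1-Pe) = -0.379*log2(0.379) - 0.621*log2(0.621) = 0.530498 + 0.426835 = 0.9573. Pe*log2(M-1) = 0.379*log2(35) = 1.943998. Bound = H(Pe) + Pe*log2(M-1) = 0.530498 + 0.426835 + 1.943998 = 2.9013

2.9013 bits


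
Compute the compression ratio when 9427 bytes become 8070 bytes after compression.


Ratio = original / compressed = 9427 / 8070 = 1.1682

1.1682


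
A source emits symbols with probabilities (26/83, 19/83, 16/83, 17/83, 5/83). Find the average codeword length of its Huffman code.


Huffman construction (repeatedly merge the two least-probable nodes; each merge adds 1 bit to every symbol beneath it): 5/83 + 16/83 = 21/83; 17/83 + 19/83 = 36/83; 21/83 + 26/83 = 47/83; 36/83 + 47/83 = 1. Resulting codeword lengths (in the order the probabilities were given): (2, 2, 3, 2, 3). L_avg = sum(p_i * l_i) = 26/83*2 + 19/83*2 + 16/83*3 + 17/83*2 + 5/83*3 = 187/83 = 2.253

2.253 bits


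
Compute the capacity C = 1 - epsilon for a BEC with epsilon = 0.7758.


C = 1 - epsilon = 1 - 0.7758 = 0.2242

0.2242 bits


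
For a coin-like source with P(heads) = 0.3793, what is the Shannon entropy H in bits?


H = -p*log2(p) - (1-p)*log2(1-p). -0.3793*log2(0.3793) = 0.530485; -0.6207*log2(0.6207) = 0.427061. H = 0.530485 + 0.427061 = 0.9575

0.9575 bits


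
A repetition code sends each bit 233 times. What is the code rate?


Rate = k/n = 1/233

1/233


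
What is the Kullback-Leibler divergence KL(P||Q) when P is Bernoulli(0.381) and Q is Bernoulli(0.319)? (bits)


KL = p*log2(p/q) + (1-p)*log2((1-p)/(1-q)) = 0.381*log2(0.381/0.319) + 0.619*log2(0.619/0.681) = 0.0124

0.0124 bits


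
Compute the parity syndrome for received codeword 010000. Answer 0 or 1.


Syndrome = XOR of all bits = 0 XOR 1 XOR 0 XOR 0 XOR 0 XOR 0 = 1

1


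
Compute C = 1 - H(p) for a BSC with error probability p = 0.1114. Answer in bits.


H(p) = -p*log2(p) - (1-p)*log2(1-p) = -0.1114*log2(0.1114) - 0.8886*log2(0.8886) = 0.352712 + 0.151412 = 0.5041. C = 1 - H(p) = 1 - 0.5041 = 0.4959

0.4959 bits


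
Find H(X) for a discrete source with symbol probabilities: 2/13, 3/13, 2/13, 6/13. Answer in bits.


H = -sum(p_i * log2(p_i)). Terms: -(2/13)*log2(2/13) = 0.415452; -(3/13)*log2(3/13) = 0.488187; -(2/13)*log2(2/13) = 0.415452; -(6/13)*log2(6/13) = 0.514836. H = 0.415452 + 0.488187 + 0.415452 + 0.514836 = 1.8339

1.8339 bits


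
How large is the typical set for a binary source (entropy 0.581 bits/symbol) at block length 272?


log2|A_typical| = nH = 272 * 0.581 = 158.032, so |A_typical| ~ 2^158.032 = 3.736e+47

3.736e+47


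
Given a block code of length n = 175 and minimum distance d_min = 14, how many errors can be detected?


Detection capability = d_min - 1 = 14 - 1 = 13

13 errors


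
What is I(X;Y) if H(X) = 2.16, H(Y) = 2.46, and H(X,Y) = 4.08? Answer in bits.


I(X;Y) = H(X) + H(Y) - H(X,Y) = 2.16 + 2.46 - 4.08 = 0.54

0.54 bits


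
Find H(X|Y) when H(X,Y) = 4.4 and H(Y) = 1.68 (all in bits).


H(X|Y) = H(X,Y) - H(Y) = 4.4 - 1.68 = 2.72

2.72 bits


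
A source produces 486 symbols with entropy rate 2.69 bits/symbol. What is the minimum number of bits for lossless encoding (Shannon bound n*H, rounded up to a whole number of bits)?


Minimum bits >= n * H = 486 * 2.69 = 1307.34, rounded up to a whole number of bits = 1308

1308 bits


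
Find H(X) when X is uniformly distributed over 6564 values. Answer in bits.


H = log2(n) = log2(6564) = 12.6804

12.6804 bits


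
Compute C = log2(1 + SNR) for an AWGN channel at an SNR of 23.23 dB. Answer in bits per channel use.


SNR_linear = 10^(23.23/10) = 210.3778; C = log2(1 + SNR_linear) = log2(1 + 210.3778) = 7.7237

7.7237 bits/channel use


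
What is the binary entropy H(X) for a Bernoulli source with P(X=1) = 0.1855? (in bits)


H = -p*log2(p) - (1-p)*log2(1-p). -0.1855*log2(0.1855) = 0.450859; -0.8145*log2(0.8145) = 0.241103. H = 0.450859 + 0.241103 = 0.692

0.692 bits


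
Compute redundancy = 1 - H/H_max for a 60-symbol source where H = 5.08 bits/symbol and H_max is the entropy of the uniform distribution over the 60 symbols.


H_max = log2(K) = log2(60) = 5.9069 bits/symbol. Redundancy = 1 - H/H_max = 1 - 5.08/5.9069 = 1 - 0.86 = 0.14

0.14


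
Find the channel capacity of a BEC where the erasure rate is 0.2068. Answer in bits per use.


C = 1 - epsilon = 1 - 0.2068 = 0.7932

0.7932 bits


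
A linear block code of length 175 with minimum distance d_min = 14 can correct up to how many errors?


Correction capability = floor((d-1)/2) = floor((14-1)/2) = 6

6 errors


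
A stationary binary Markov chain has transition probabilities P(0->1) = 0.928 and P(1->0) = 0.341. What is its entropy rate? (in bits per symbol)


Stationary distribution: pi_0 = p10/(p01+p10) = 0.2687, pi_1 = 0.7313. Entropy rate H' = pi_0*H(p01) + pi_1*H(p10) = 0.2687*0.3733 + 0.7313*0.9258 = 0.7773

0.7773 bits/symbol


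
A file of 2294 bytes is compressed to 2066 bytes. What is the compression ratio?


Ratio = original / compressed = 2294 / 2066 = 1.1104

1.1104


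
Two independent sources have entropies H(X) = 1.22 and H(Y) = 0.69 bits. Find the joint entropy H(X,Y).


For independent variables, H(X,Y) = H(X) + H(Y) = 1.22 + 0.69 = 1.91

1.91 bits


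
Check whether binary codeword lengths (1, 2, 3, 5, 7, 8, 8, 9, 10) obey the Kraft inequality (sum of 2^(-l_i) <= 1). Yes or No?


Kraft sum = sum(2^(-l_i)) = 0.9248, need <= 1. Result: satisfied (a binary prefix-free code with these lengths exists)

Yes


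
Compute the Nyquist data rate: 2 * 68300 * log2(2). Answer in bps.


Rate = 2 * B * log2(M) = 2 * 68300 * 1.0 = 136600.0

136600.0 bps


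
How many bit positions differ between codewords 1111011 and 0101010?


Count differing positions: ^ . ^ . . . ^ = 3 differences

3


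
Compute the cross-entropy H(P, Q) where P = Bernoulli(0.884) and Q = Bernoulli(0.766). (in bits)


H(P,Q) = -p*log2(q) - (1-p)*log2(1-q). -0.884*log2(0.766) = 0.339972; -0.116*log2(0.234) = 0.243069. H(P,Q) = 0.339972 + 0.243069 = 0.583

0.583 bits


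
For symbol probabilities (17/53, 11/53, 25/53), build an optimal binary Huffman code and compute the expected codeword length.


Huffman construction (repeatedly merge the two least-probable nodes; each merge adds 1 bit to every symbol beneath it): 11/53 + 17/53 = 28/53; 25/53 + 28/53 = 1. Resulting codeword lengths (in the order the probabilities were given): (2, 2, 1). L_avg = sum(p_i * l_i) = 17/53*2 + 11/53*2 + 25/53*1 = 81/53 = 1.5283

1.5283 bits


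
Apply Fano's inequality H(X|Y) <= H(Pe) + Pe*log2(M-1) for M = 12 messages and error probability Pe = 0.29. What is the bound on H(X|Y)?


H(Pe) = -Pe*log2(Pe) - (1-Pe)*log2(1-Pe) = -0.29*log2(0.29) - 0.71*log2(0.71) = 0.517904 + 0.350817 = 0.8687. Pe*log2(M-1) = 0.29*log2(11) = 1.003235. Bound = H(Pe) + Pe*log2(M-1) = 0.517904 + 0.350817 + 1.003235 = 1.872

1.872 bits


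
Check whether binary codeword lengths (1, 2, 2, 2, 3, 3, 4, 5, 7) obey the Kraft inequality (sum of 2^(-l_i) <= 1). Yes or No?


Kraft sum = sum(2^(-l_i)) = 1.6016, need <= 1. Result: violated (a binary prefix-free code with these lengths cannot exist)

No


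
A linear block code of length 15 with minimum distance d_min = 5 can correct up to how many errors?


Correction capability = floor((d-1)/2) = floor((5-1)/2) = 2

2 errors


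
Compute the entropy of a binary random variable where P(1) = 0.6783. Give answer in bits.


H = -p*log2(p) - (1-p)*log2(1-p). -0.6783*log2(0.6783) = 0.379851; -0.3217*log2(0.3217) = 0.526369. H = 0.379851 + 0.526369 = 0.9062

0.9062 bits


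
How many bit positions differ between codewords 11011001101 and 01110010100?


Count differing positions: ^ . ^ . ^ . ^ ^ . . ^ = 6 differences

6


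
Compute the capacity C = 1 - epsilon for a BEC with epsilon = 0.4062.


C = 1 - epsilon = 1 - 0.4062 = 0.5938

0.5938 bits


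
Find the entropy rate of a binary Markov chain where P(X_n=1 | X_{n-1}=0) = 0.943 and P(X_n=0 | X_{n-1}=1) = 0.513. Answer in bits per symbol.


Stationary distribution: pi_0 = p10/(p01+p10) = 0.3523, pi_1 = 0.6477. Entropy rate H' = pi_0*H(p01) + pi_1*H(p10) = 0.3523*0.3154 + 0.6477*0.9995 = 0.7585

0.7585 bits/symbol


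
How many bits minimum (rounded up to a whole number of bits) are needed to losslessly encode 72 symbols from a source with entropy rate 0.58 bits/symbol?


Minimum bits >= n * H = 72 * 0.58 = 41.76, rounded up to a whole number of bits = 42

42 bits


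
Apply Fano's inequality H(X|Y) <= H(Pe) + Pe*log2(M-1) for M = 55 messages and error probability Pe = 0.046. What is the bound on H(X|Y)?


H(Pe) = -Pe*log2(Pe) - (1-Pe)*log2(1-Pe) = -0.046*log2(0.046) - 0.954*log2(0.954) = 0.204342 + 0.064814 = 0.2692. Pe*log2(M-1) = 0.046*log2(54) = 0.264725. Bound = H(Pe) + Pe*log2(M-1) = 0.204342 + 0.064814 + 0.264725 = 0.5339

0.5339 bits


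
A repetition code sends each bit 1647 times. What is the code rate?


Rate = k/n = 1/1647

1/1647


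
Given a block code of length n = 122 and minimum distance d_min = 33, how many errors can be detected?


Detection capability = d_min - 1 = 33 - 1 = 32

32 errors


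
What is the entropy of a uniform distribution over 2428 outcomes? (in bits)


H = log2(n) = log2(2428) = 11.2456

11.2456 bits


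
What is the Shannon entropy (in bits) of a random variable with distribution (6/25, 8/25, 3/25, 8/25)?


H = -sum(p_i * log2(p_i)). Terms: -(6/25)*log2(6/25) = 0.494134; -(8/25)*log2(8/25) = 0.526034; -(3/25)*log2(3/25) = 0.367067; -(8/25)*log2(8/25) = 0.526034. H = 0.494134 + 0.526034 + 0.367067 + 0.526034 = 1.9133

1.9133 bits


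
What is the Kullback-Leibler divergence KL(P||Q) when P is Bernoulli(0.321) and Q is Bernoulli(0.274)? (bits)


KL = p*log2(p/q) + (1-p)*log2((1-p)/(1-q)) = 0.321*log2(0.321/0.274) + 0.679*log2(0.679/0.726) = 0.0078

0.0078 bits


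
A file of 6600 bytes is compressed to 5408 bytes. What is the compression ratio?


Ratio = original / compressed = 6600 / 5408 = 1.2204

1.2204


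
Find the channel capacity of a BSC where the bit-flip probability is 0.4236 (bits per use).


H(p) = -p*log2(p) - (1-p)*log2(1-p) = -0.4236*log2(0.4236) - 0.5764*log2(0.5764) = 0.524936 + 0.458156 = 0.9831. C = 1 - H(p) = 1 - 0.9831 = 0.0169

0.0169 bits


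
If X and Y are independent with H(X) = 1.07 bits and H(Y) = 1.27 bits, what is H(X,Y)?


For independent variables, H(X,Y) = H(X) + H(Y) = 1.07 + 1.27 = 2.34

2.34 bits


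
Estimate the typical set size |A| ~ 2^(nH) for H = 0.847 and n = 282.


log2|A_typical| = nH = 282 * 0.847 = 238.854, so |A_typical| ~ 2^238.854 = 7.984e+71

7.984e+71


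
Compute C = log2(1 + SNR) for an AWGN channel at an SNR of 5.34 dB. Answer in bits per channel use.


SNR_linear = 10^(5.34/10) = 3.4198; C = log2(1 + SNR_linear) = log2(1 + 3.4198) = 2.144

2.144 bits/channel use


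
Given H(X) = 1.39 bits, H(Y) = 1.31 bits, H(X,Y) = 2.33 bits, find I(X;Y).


I(X;Y) = H(X) + H(Y) - H(X,Y) = 1.39 + 1.31 - 2.33 = 0.37

0.37 bits


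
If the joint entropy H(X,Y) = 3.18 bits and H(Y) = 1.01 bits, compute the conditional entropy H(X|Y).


H(X|Y) = H(X,Y) - H(Y) = 3.18 - 1.01 = 2.17

2.17 bits


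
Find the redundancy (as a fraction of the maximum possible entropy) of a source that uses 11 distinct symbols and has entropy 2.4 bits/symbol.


H_max = log2(K) = log2(11) = 3.4594 bits/symbol. Redundancy = 1 - H/H_max = 1 - 2.4/3.4594 = 1 - 0.6938 = 0.3062

0.3062


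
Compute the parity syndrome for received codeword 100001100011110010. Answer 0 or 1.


Syndrome = XOR of all bits = 1 XOR 0 XOR 0 XOR 0 XOR 0 XOR 1 XOR 1 XOR 0 XOR 0 XOR 0 XOR 1 XOR 1 XOR 1 XOR 1 XOR 0 XOR 0 XOR 1 XOR 0 = 0

0


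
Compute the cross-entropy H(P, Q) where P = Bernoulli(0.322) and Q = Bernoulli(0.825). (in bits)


H(P,Q) = -p*log2(q) - (1-p)*log2(1-q). -0.322*log2(0.825) = 0.089366; -0.678*log2(0.175) = 1.704881. H(P,Q) = 0.089366 + 1.704881 = 1.7942

1.7942 bits


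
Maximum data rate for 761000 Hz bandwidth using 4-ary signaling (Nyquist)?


Rate = 2 * B * log2(M) = 2 * 761000 * 2.0 = 3044000.0

3044000.0 bps


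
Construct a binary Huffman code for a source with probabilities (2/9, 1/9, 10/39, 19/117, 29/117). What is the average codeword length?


Huffman construction (repeatedly merge the two least-probable nodes; each merge adds 1 bit to every symbol beneath it): 1/9 + 19/117 = 32/117; 2/9 + 29/117 = 55/117; 10/39 + 32/117 = 62/117; 55/117 + 62/117 = 1. Resulting codeword lengths (in the order the probabilities were given): (2, 3, 2, 3, 2). L_avg = sum(p_i * l_i) = 2/9*2 + 1/9*3 + 10/39*2 + 19/117*3 + 29/117*2 = 266/117 = 2.2735

2.2735 bits


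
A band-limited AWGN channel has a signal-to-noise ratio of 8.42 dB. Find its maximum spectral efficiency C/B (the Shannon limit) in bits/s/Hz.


SNR_linear = 10^(8.42/10) = 6.9502; C/B = log2(1 + SNR_linear) = log2(1 + 6.9502) = 2.991

2.991 bits/s/Hz


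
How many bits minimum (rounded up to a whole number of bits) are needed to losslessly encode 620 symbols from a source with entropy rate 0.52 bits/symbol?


Minimum bits >= n * H = 620 * 0.52 = 322.4, rounded up to a whole number of bits = 323

323 bits


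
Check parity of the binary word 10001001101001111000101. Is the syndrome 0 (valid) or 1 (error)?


Syndrome = XOR of all bits = 1 XOR 0 XOR 0 XOR 0 XOR 1 XOR 0 XOR 0 XOR 1 XOR 1 XOR 0 XOR 1 XOR 0 XOR 0 XOR 1 XOR 1 XOR 1 XOR 1 XOR 0 XOR 0 XOR 0 XOR 1 XOR 0 XOR 1 = 1

1


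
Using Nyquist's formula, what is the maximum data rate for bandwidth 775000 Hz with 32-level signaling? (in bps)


Rate = 2 * B * log2(M) = 2 * 775000 * 5.0 = 7750000.0

7750000.0 bps


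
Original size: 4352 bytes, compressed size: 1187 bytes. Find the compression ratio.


Ratio = original / compressed = 4352 / 1187 = 3.6664

3.6664


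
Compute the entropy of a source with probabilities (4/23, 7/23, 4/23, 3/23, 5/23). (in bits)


H = -sum(p_i * log2(p_i)). Terms: -(4/23)*log2(4/23) = 0.438880; -(7/23)*log2(7/23) = 0.522324; -(4/23)*log2(4/23) = 0.438880; -(3/23)*log2(3/23) = 0.383296; -(5/23)*log2(5/23) = 0.478616. H = 0.438880 + 0.522324 + 0.438880 + 0.383296 + 0.478616 = 2.262

2.262 bits


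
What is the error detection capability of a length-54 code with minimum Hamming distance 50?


Detection capability = d_min - 1 = 50 - 1 = 49

49 errors


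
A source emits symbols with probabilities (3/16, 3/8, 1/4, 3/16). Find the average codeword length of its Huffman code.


Huffman construction (repeatedly merge the two least-probable nodes; each merge adds 1 bit to every symbol beneath it): 3/16 + 3/16 = 3/8; 1/4 + 3/8 = 5/8; 3/8 + 5/8 = 1. Resulting codeword lengths (in the order the probabilities were given): (2, 2, 2, 2). L_avg = sum(p_i * l_i) = 3/16*2 + 3/8*2 + 1/4*2 + 3/16*2 = 2

2.0 bits


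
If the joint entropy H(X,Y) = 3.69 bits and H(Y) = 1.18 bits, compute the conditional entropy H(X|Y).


H(X|Y) = H(X,Y) - H(Y) = 3.69 - 1.18 = 2.51

2.51 bits


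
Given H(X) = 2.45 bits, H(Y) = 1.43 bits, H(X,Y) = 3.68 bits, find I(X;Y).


I(X;Y) = H(X) + H(Y) - H(X,Y) = 2.45 + 1.43 - 3.68 = 0.2

0.2 bits


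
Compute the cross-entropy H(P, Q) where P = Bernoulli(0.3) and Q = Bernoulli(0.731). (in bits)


H(P,Q) = -p*log2(q) - (1-p)*log2(1-q). -0.3*log2(0.731) = 0.135617; -0.7*log2(0.269) = 1.326025. H(P,Q) = 0.135617 + 1.326025 = 1.4616

1.4616 bits


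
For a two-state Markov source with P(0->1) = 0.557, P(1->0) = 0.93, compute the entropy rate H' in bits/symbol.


Stationary distribution: pi_0 = p10/(p01+p10) = 0.6254, pi_1 = 0.3746. Entropy rate H' = pi_0*H(p01) + pi_1*H(p10) = 0.6254*0.9906 + 0.3746*0.3659 = 0.7566

0.7566 bits/symbol


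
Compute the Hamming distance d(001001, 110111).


Count differing positions: ^ ^ ^ ^ ^ . = 5 differences

5


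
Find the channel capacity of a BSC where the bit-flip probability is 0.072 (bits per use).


H(p) = -p*log2(p) - (1-p)*log2(1-p) = -0.072*log2(0.072) - 0.928*log2(0.928) = 0.273302 + 0.100041 = 0.3733. C = 1 - H(p) = 1 - 0.3733 = 0.6267

0.6267 bits


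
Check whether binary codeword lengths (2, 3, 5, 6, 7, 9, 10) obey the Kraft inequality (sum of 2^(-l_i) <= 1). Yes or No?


Kraft sum = sum(2^(-l_i)) = 0.4326, need <= 1. Result: satisfied (a binary prefix-free code with these lengths exists)

Yes


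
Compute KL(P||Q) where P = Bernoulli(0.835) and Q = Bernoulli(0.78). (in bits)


KL = p*log2(p/q) + (1-p)*log2((1-p)/(1-q)) = 0.835*log2(0.835/0.78) + 0.165*log2(0.165/0.22) = 0.0136

0.0136 bits


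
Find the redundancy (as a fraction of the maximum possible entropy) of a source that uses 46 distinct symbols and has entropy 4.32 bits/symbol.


H_max = log2(K) = log2(46) = 5.5236 bits/symbol. Redundancy = 1 - H/H_max = 1 - 4.32/5.5236 = 1 - 0.7821 = 0.2179

0.2179


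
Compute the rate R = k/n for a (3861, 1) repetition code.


Rate = k/n = 1/3861

1/3861


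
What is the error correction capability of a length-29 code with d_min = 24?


Correction capability = floor((d-1)/2) = floor((24-1)/2) = 11

11 errors


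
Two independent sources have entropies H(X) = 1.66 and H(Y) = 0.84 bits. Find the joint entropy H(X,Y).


For independent variables, H(X,Y) = H(X) + H(Y) = 1.66 + 0.84 = 2.5

2.5 bits


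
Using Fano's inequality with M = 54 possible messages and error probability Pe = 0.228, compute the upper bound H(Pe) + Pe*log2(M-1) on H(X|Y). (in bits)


H(Pe) = -Pe*log2(Pe) - (1-Pe)*log2(1-Pe) = -0.228*log2(0.228) - 0.772*log2(0.772) = 0.486300 + 0.288209 = 0.7745. Pe*log2(M-1) = 0.228*log2(53) = 1.305966. Bound = H(Pe) + Pe*log2(M-1) = 0.486300 + 0.288209 + 1.305966 = 2.0805

2.0805 bits


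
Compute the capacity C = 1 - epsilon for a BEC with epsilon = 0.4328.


C = 1 - epsilon = 1 - 0.4328 = 0.5672

0.5672 bits


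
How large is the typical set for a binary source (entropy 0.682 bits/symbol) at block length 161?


log2|A_typical| = nH = 161 * 0.682 = 109.802, so |A_typical| ~ 2^109.802 = 1.132e+33

1.132e+33


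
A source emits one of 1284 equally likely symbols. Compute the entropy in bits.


H = log2(n) = log2(1284) = 10.3264

10.3264 bits


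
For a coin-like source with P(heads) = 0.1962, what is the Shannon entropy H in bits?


H = -p*log2(p) - (1-p)*log2(1-p). -0.1962*log2(0.1962) = 0.460992; -0.8038*log2(0.8038) = 0.253271. H = 0.460992 + 0.253271 = 0.7143

0.7143 bits


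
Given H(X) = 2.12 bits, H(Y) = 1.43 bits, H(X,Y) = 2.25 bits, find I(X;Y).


I(X;Y) = H(X) + H(Y) - H(X,Y) = 2.12 + 1.43 - 2.25 = 1.3

1.3 bits


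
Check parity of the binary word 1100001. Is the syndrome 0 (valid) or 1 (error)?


Syndrome = XOR of all bits = 1 XOR 1 XOR 0 XOR 0 XOR 0 XOR 0 XOR 1 = 1

1


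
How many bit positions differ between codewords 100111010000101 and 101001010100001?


Count differing positions: . . ^ ^ ^ . . . . ^ . . ^ . . = 5 differences

5


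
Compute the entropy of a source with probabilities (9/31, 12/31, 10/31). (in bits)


H = -sum(p_i * log2(p_i)). Terms: -(9/31)*log2(9/31) = 0.518014; -(12/31)*log2(12/31) = 0.530026; -(10/31)*log2(10/31) = 0.526538. H = 0.518014 + 0.530026 + 0.526538 = 1.5746

1.5746 bits


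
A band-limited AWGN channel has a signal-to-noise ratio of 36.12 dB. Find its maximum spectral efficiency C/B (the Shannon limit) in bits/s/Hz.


SNR_linear = 10^(36.12/10) = 4092.6066; C/B = log2(1 + SNR_linear) = log2(1 + 4092.6066) = 11.9992

11.9992 bits/s/Hz


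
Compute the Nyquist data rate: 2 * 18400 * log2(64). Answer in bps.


Rate = 2 * B * log2(M) = 2 * 18400 * 6.0 = 220800.0

220800.0 bps


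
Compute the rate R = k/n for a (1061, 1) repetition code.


Rate = k/n = 1/1061

1/1061


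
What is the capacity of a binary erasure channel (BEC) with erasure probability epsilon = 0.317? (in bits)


C = 1 - epsilon = 1 - 0.317 = 0.683

0.683 bits


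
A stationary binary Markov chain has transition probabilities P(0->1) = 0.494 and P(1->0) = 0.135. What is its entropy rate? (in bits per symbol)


Stationary distribution: pi_0 = p10/(p01+p10) = 0.2146, pi_1 = 0.7854. Entropy rate H' = pi_0*H(p01) + pi_1*H(p10) = 0.2146*0.9999 + 0.7854*0.571 = 0.663

0.663 bits/symbol


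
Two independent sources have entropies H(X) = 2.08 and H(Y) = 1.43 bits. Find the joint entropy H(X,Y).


For independent variables, H(X,Y) = H(X) + H(Y) = 2.08 + 1.43 = 3.51

3.51 bits


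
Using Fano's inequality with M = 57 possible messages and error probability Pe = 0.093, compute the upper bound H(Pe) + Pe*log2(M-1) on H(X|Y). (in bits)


H(Pe) = -Pe*log2(Pe) - (1-Pe)*log2(1-Pe) = -0.093*log2(0.093) - 0.907*log2(0.907) = 0.318676 + 0.127729 = 0.4464. Pe*log2(M-1) = 0.093*log2(56) = 0.540084. Bound = H(Pe) + Pe*log2(M-1) = 0.318676 + 0.127729 + 0.540084 = 0.9865

0.9865 bits


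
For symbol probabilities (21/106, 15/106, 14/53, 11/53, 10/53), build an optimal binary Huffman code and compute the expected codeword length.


Huffman construction (repeatedly merge the two least-probable nodes; each merge adds 1 bit to every symbol beneath it): 15/106 + 10/53 = 35/106; 21/106 + 11/53 = 43/106; 14/53 + 35/106 = 63/106; 43/106 + 63/106 = 1. Resulting codeword lengths (in the order the probabilities were given): (2, 3, 2, 2, 3). L_avg = sum(p_i * l_i) = 21/106*2 + 15/106*3 + 14/53*2 + 11/53*2 + 10/53*3 = 247/106 = 2.3302

2.3302 bits


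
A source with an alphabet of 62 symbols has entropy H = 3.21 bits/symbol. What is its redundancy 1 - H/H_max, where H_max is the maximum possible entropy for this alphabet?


H_max = log2(K) = log2(62) = 5.9542 bits/symbol. Redundancy = 1 - H/H_max = 1 - 3.21/5.9542 = 1 - 0.5391 = 0.4609

0.4609


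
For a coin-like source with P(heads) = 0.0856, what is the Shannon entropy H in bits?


H = -p*log2(p) - (1-p)*log2(1-p). -0.0856*log2(0.0856) = 0.303559; -0.9144*log2(0.9144) = 0.118052. H = 0.303559 + 0.118052 = 0.4216

0.4216 bits


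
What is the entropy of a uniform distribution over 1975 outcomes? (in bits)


H = log2(n) = log2(1975) = 10.9476

10.9476 bits


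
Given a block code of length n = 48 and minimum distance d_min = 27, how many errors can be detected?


Detection capability = d_min - 1 = 27 - 1 = 26

26 errors


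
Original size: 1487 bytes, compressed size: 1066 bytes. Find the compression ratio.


Ratio = original / compressed = 1487 / 1066 = 1.3949

1.3949


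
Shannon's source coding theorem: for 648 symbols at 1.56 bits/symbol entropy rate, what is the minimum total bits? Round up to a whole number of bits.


Minimum bits >= n * H = 648 * 1.56 = 1010.88, rounded up to a whole number of bits = 1011

1011 bits


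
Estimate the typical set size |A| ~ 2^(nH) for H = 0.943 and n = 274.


log2|A_typical| = nH = 274 * 0.943 = 258.382, so |A_typical| ~ 2^258.382 = 6.036e+77

6.036e+77


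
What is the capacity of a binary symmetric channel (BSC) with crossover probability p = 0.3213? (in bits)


H(p) = -p*log2(p) - (1-p)*log2(1-p) = -0.3213*log2(0.3213) - 0.6787*log2(0.6787) = 0.526292 + 0.379498 = 0.9058. C = 1 - H(p) = 1 - 0.9058 = 0.0942

0.0942 bits


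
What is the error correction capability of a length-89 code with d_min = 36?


Correction capability = floor((d-1)/2) = floor((36-1)/2) = 17

17 errors


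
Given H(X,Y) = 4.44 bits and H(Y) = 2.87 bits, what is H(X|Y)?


H(X|Y) = H(X,Y) - H(Y) = 4.44 - 2.87 = 1.57

1.57 bits


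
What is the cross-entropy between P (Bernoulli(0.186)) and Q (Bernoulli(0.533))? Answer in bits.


H(P,Q) = -p*log2(q) - (1-p)*log2(1-q). -0.186*log2(0.533) = 0.168849; -0.814*log2(0.467) = 0.894184. H(P,Q) = 0.168849 + 0.894184 = 1.063

1.063 bits


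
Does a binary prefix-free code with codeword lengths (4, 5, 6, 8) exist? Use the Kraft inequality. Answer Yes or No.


Kraft sum = sum(2^(-l_i)) = 0.1133, need <= 1. Result: satisfied (a binary prefix-free code with these lengths exists)

Yes


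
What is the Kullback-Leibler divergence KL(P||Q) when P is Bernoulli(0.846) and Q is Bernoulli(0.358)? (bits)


KL = p*log2(p/q) + (1-p)*log2((1-p)/(1-q)) = 0.846*log2(0.846/0.358) + 0.154*log2(0.154/0.642) = 0.7324

0.7324 bits


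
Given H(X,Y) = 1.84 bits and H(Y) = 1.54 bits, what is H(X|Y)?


H(X|Y) = H(X,Y) - H(Y) = 1.84 - 1.54 = 0.3

0.3 bits


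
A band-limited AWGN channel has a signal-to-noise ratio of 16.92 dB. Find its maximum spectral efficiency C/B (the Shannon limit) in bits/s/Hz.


SNR_linear = 10^(16.92/10) = 49.204; C/B = log2(1 + SNR_linear) = log2(1 + 49.204) = 5.6497

5.6497 bits/s/Hz


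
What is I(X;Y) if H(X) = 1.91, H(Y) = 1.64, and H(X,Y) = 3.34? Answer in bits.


I(X;Y) = H(X) + H(Y) - H(X,Y) = 1.91 + 1.64 - 3.34 = 0.21

0.21 bits


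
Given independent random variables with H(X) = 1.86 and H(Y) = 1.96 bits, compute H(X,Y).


For independent variables, H(X,Y) = H(X) + H(Y) = 1.86 + 1.96 = 3.82

3.82 bits


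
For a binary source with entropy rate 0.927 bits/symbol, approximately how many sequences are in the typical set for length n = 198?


log2|A_typical| = nH = 198 * 0.927 = 183.546, so |A_typical| ~ 2^183.546 = 1.790e+55

1.790e+55


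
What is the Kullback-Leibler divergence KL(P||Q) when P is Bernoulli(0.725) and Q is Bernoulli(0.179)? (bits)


KL = p*log2(p/q) + (1-p)*log2((1-p)/(1-q)) = 0.725*log2(0.725/0.179) + 0.275*log2(0.275/0.821) = 1.0291

1.0291 bits


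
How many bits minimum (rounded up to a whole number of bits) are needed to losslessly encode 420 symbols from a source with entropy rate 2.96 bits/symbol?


Minimum bits >= n * H = 420 * 2.96 = 1243.2, rounded up to a whole number of bits = 1244

1244 bits


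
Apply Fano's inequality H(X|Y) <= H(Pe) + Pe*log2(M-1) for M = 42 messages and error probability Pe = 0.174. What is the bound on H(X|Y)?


H(Pe) = -Pe*log2(Pe) - (1-Pe)*log2(1-Pe) = -0.174*log2(0.174) - 0.826*log2(0.826) = 0.438974 + 0.227799 = 0.6668. Pe*log2(M-1) = 0.174*log2(41) = 0.932214. Bound = H(Pe) + Pe*log2(M-1) = 0.438974 + 0.227799 + 0.932214 = 1.599

1.599 bits


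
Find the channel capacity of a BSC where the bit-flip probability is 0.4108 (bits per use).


H(p) = -p*log2(p) - (1-p)*log2(1-p) = -0.4108*log2(0.4108) - 0.5892*log2(0.5892) = 0.527258 + 0.449660 = 0.9769. C = 1 - H(p) = 1 - 0.9769 = 0.0231

0.0231 bits


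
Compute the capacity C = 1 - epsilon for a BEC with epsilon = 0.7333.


C = 1 - epsilon = 1 - 0.7333 = 0.2667

0.2667 bits


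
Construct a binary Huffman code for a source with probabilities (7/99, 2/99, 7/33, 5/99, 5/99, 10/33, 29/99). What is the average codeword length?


Huffman construction (repeatedly merge the two least-probable nodes; each merge adds 1 bit to every symbol beneath it): 2/99 + 5/99 = 7/99; 5/99 + 7/99 = 4/33; 7/99 + 4/33 = 19/99; 19/99 + 7/33 = 40/99; 29/99 + 10/33 = 59/99; 40/99 + 59/99 = 1. Resulting codeword lengths (in the order the probabilities were given): (4, 4, 2, 4, 4, 2, 2). L_avg = sum(p_i * l_i) = 7/99*4 + 2/99*4 + 7/33*2 + 5/99*4 + 5/99*4 + 10/33*2 + 29/99*2 = 236/99 = 2.3838

2.3838 bits


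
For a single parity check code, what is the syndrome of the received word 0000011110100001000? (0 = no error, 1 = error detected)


Syndrome = XOR of all bits = 0 XOR 0 XOR 0 XOR 0 XOR 0 XOR 1 XOR 1 XOR 1 XOR 1 XOR 0 XOR 1 XOR 0 XOR 0 XOR 0 XOR 0 XOR 1 XOR 0 XOR 0 XOR 0 = 0

0


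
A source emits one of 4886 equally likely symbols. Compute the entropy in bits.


H = log2(n) = log2(4886) = 12.2544

12.2544 bits


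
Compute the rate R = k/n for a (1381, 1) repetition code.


Rate = k/n = 1/1381

1/1381


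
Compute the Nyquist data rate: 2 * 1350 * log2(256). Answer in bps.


Rate = 2 * B * log2(M) = 2 * 1350 * 8.0 = 21600.0

21600.0 bps


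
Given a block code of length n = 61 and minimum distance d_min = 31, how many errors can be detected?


Detection capability = d_min - 1 = 31 - 1 = 30

30 errors


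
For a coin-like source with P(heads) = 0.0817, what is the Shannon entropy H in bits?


H = -p*log2(p) - (1-p)*log2(1-p). -0.0817*log2(0.0817) = 0.295225; -0.9183*log2(0.9183) = 0.112917. H = 0.295225 + 0.112917 = 0.4081

0.4081 bits


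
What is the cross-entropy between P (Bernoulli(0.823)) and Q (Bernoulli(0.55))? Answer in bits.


H(P,Q) = -p*log2(q) - (1-p)*log2(1-q). -0.823*log2(0.55) = 0.709835; -0.177*log2(0.45) = 0.203905. H(P,Q) = 0.709835 + 0.203905 = 0.9137

0.9137 bits


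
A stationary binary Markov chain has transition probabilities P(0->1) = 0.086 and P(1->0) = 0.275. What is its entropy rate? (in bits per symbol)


Stationary distribution: pi_0 = p10/(p01+p10) = 0.7618, pi_1 = 0.2382. Entropy rate H' = pi_0*H(p01) + pi_1*H(p10) = 0.7618*0.423 + 0.2382*0.8485 = 0.5244

0.5244 bits/symbol


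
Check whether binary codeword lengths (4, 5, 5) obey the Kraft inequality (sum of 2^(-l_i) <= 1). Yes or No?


Kraft sum = sum(2^(-l_i)) = 0.125, need <= 1. Result: satisfied (a binary prefix-free code with these lengths exists)

Yes


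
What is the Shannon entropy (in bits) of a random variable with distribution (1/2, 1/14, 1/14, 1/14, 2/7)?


H = -sum(p_i * log2(p_i)). Terms: -(1/2)*log2(1/2) = 0.500000; -(1/14)*log2(1/14) = 0.271954; -(1/14)*log2(1/14) = 0.271954; -(1/14)*log2(1/14) = 0.271954; -(2/7)*log2(2/7) = 0.516387. H = 0.500000 + 0.271954 + 0.271954 + 0.271954 + 0.516387 = 1.8322

1.8322 bits


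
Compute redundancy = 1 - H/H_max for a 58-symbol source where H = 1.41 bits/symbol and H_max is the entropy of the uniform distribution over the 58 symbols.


H_max = log2(K) = log2(58) = 5.858 bits/symbol. Redundancy = 1 - H/H_max = 1 - 1.41/5.858 = 1 - 0.2407 = 0.7593

0.7593


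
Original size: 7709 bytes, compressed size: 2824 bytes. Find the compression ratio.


Ratio = original / compressed = 7709 / 2824 = 2.7298

2.7298


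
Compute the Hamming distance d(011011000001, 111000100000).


Count differing positions: ^ . . . ^ ^ ^ . . . . ^ = 5 differences

5


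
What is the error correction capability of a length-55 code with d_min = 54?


Correction capability = floor((d-1)/2) = floor((54-1)/2) = 26

26 errors


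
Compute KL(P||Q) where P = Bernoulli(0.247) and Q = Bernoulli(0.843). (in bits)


KL = p*log2(p/q) + (1-p)*log2((1-p)/(1-q)) = 0.247*log2(0.247/0.843) + 0.753*log2(0.753/0.157) = 1.2658

1.2658 bits


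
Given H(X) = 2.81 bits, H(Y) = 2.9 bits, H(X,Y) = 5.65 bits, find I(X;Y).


I(X;Y) = H(X) + H(Y) - H(X,Y) = 2.81 + 2.9 - 5.65 = 0.06

0.06 bits


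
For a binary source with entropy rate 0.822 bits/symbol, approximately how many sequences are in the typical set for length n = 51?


log2|A_typical| = nH = 51 * 0.822 = 41.922, so |A_typical| ~ 2^41.922 = 4.167e+12

4.167e+12


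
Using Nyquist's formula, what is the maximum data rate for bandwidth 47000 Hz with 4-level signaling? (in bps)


Rate = 2 * B * log2(M) = 2 * 47000 * 2.0 = 188000.0

188000.0 bps


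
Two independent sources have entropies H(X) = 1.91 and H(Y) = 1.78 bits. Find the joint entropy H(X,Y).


For independent variables, H(X,Y) = H(X) + H(Y) = 1.91 + 1.78 = 3.69

3.69 bits


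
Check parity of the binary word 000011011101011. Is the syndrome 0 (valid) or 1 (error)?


Syndrome = XOR of all bits = 0 XOR 0 XOR 0 XOR 0 XOR 1 XOR 1 XOR 0 XOR 1 XOR 1 XOR 1 XOR 0 XOR 1 XOR 0 XOR 1 XOR 1 = 0

0


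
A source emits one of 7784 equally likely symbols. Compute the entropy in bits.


H = log2(n) = log2(7784) = 12.9263

12.9263 bits


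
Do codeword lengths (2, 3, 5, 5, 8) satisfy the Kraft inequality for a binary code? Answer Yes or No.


Kraft sum = sum(2^(-l_i)) = 0.4414, need <= 1. Result: satisfied (a binary prefix-free code with these lengths exists)

Yes


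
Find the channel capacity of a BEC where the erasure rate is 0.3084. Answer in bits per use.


C = 1 - epsilon = 1 - 0.3084 = 0.6916

0.6916 bits


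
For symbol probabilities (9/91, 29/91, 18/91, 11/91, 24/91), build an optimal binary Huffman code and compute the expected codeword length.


Huffman construction (repeatedly merge the two least-probable nodes; each merge adds 1 bit to every symbol beneath it): 9/91 + 11/91 = 20/91; 18/91 + 20/91 = 38/91; 24/91 + 29/91 = 53/91; 38/91 + 53/91 = 1. Resulting codeword lengths (in the order the probabilities were given): (3, 2, 2, 3, 2). L_avg = sum(p_i * l_i) = 9/91*3 + 29/91*2 + 18/91*2 + 11/91*3 + 24/91*2 = 202/91 = 2.2198

2.2198 bits


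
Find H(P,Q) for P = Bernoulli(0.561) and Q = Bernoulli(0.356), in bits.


H(P,Q) = -p*log2(q) - (1-p)*log2(1-q). -0.561*log2(0.356) = 0.835919; -0.439*log2(0.644) = 0.278707. H(P,Q) = 0.835919 + 0.278707 = 1.1146

1.1146 bits


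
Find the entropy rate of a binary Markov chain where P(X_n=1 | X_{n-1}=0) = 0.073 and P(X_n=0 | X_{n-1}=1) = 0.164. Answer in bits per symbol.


Stationary distribution: pi_0 = p10/(p01+p10) = 0.692, pi_1 = 0.308. Entropy rate H' = pi_0*H(p01) + pi_1*H(p10) = 0.692*0.377 + 0.308*0.6438 = 0.4592

0.4592 bits/symbol


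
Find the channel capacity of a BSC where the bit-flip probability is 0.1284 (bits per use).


H(p) = -p*log2(p) - (1-p)*log2(1-p) = -0.1284*log2(0.1284) - 0.8716*log2(0.8716) = 0.380229 + 0.172805 = 0.553. C = 1 - H(p) = 1 - 0.553 = 0.447

0.447 bits


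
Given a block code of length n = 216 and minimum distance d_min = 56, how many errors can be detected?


Detection capability = d_min - 1 = 56 - 1 = 55

55 errors


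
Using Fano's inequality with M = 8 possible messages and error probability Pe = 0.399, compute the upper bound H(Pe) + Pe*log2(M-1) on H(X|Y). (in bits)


H(Pe) = -Pe*log2(Pe) - (1-Pe)*log2(1-Pe) = -0.399*log2(0.399) - 0.601*log2(0.601) = 0.528890 + 0.441472 = 0.9704. Pe*log2(M-1) = 0.399*log2(7) = 1.120135. Bound = H(Pe) + Pe*log2(M-1) = 0.528890 + 0.441472 + 1.120135 = 2.0905

2.0905 bits


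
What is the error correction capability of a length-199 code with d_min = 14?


Correction capability = floor((d-1)/2) = floor((14-1)/2) = 6

6 errors


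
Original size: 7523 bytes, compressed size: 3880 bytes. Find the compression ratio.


Ratio = original / compressed = 7523 / 3880 = 1.9389

1.9389


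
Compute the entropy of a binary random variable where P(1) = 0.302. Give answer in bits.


H = -p*log2(p) - (1-p)*log2(1-p). -0.302*log2(0.302) = 0.521669; -0.698*log2(0.698) = 0.362053. H = 0.521669 + 0.362053 = 0.8837

0.8837 bits


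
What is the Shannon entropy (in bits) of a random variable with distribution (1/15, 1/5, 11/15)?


H = -sum(p_i * log2(p_i)). Terms: -(1/15)*log2(1/15) = 0.260459; -(1/5)*log2(1/5) = 0.464386; -(11/15)*log2(11/15) = 0.328137. H = 0.260459 + 0.464386 + 0.328137 = 1.053

1.053 bits
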